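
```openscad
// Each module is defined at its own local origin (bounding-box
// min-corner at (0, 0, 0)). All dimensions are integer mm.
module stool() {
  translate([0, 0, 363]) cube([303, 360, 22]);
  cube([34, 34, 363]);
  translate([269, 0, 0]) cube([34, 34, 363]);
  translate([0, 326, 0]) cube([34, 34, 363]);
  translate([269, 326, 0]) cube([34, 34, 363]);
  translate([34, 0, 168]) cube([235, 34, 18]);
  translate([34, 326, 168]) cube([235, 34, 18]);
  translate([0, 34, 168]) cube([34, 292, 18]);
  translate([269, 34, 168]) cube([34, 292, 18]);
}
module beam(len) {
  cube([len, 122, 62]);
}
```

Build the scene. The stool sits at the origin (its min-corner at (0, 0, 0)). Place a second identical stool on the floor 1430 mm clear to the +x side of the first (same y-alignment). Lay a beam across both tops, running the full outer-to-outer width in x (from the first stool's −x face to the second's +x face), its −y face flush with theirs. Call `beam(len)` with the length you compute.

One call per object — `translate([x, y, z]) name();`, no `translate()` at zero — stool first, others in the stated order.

stool();
translate([1733, 0, 0]) stool();
translate([0, 0, 385]) beam(2036);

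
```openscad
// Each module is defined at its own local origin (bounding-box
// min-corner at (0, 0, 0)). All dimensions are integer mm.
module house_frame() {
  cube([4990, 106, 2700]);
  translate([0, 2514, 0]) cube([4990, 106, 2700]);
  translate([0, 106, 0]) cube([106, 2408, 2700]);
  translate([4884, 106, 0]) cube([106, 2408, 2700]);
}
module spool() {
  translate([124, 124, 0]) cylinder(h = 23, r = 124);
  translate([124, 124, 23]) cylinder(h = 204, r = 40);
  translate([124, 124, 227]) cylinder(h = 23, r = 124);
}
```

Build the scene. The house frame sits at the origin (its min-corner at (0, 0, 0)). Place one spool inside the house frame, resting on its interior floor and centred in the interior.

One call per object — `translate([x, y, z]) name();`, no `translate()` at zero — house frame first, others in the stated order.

house_frame();
translate([2371, 1186, 0]) spool();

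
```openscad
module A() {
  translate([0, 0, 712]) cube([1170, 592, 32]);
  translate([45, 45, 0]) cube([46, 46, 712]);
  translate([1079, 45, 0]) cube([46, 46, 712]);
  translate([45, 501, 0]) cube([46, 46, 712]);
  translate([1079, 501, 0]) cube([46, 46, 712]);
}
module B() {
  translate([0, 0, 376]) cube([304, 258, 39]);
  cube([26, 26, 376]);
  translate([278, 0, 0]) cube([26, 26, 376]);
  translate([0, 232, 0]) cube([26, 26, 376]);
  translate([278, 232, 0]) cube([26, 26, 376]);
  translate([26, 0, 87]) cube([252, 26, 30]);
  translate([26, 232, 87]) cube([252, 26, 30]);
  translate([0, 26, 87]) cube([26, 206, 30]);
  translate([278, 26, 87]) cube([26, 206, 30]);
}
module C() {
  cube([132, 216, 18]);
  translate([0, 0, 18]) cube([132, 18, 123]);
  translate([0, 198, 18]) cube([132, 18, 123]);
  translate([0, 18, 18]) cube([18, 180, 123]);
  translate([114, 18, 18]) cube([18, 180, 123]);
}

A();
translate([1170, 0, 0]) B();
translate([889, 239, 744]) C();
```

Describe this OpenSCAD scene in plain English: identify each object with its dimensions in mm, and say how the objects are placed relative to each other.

A is a table: top 1170 mm (x) × 592 mm (y), 32 mm thick, upper face at z = 744 mm, on four 46×46 mm square legs, each inset 45 mm from the nearest pair of top edges, running from z = 0 to the bottom of the top.

B is a four-legged stool. The seat is 304×258 mm, 39 mm thick, top at z = 415 mm. It stands on four square legs, each 26×26 mm in cross-section, from z = 0 to the seat underside, each flush with a corner of the seat. Four stretchers, 26 mm wide and 30 mm tall, connect adjacent legs with their undersides at z = 87 mm, each running between the inner faces of the legs it joins and aligned with the legs' outer faces on the other axis.

C is an open-topped rectangular box: outside dimensions 132×216×141 mm, with a uniform wall and base thickness of 18 mm. The base is a full 132×216 slab on the floor; four walls sit on top of the base. The front and back walls (the −y and +y sides) span the full width; the two side walls fit between them.

The stool is against the table's +x side, with their −y faces flush. The open box is on top of the table.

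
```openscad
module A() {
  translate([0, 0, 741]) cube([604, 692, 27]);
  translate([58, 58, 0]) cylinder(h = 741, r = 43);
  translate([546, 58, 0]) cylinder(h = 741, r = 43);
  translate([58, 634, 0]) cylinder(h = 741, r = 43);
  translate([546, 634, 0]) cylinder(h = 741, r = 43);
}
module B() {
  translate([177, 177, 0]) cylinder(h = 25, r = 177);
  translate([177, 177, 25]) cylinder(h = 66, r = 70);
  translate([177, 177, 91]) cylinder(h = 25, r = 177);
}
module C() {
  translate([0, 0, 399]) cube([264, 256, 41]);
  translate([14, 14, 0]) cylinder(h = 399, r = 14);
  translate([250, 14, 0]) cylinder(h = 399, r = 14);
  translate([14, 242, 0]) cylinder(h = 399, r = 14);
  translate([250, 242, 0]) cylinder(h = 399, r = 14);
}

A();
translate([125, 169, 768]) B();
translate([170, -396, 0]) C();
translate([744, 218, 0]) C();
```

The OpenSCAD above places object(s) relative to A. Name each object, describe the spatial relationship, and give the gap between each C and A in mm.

Each stool's nearest face is 140 mm from the table's bounding box.

A is a table. B is a spool. C is a stool. The spool is on top of the table, centred. Two stools sit around the table at the −y, +x sides. The gap between each stool and the table is 140 mm.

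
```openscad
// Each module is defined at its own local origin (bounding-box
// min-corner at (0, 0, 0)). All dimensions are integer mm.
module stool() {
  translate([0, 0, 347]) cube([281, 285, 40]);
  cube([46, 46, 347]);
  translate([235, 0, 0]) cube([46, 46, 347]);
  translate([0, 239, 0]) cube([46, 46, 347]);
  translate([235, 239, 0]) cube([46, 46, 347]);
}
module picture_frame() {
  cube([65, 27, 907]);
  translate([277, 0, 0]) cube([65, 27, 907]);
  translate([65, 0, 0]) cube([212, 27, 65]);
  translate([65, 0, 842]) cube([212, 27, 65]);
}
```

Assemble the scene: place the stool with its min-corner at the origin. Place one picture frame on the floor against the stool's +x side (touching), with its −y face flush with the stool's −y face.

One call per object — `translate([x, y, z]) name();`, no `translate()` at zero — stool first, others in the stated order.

stool();
translate([281, 0, 0]) picture_frame();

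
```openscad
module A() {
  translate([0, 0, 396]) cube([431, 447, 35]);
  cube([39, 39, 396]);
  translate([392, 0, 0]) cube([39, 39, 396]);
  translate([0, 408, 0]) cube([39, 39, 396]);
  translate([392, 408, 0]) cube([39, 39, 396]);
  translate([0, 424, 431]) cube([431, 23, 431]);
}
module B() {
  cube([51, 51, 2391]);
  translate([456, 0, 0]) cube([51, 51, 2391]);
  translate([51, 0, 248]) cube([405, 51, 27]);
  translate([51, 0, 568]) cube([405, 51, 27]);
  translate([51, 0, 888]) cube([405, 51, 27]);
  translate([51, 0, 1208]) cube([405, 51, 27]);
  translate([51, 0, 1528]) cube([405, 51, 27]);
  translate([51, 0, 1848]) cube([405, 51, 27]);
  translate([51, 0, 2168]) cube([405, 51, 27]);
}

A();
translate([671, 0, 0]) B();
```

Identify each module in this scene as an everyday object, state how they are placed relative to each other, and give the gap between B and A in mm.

A is a chair. B is a ladder. The ladder is on the floor beside the chair on its +x side. The gap between the ladder and the chair is 240 mm.

The ladder's nearest face is 240 mm from the chair's +x face.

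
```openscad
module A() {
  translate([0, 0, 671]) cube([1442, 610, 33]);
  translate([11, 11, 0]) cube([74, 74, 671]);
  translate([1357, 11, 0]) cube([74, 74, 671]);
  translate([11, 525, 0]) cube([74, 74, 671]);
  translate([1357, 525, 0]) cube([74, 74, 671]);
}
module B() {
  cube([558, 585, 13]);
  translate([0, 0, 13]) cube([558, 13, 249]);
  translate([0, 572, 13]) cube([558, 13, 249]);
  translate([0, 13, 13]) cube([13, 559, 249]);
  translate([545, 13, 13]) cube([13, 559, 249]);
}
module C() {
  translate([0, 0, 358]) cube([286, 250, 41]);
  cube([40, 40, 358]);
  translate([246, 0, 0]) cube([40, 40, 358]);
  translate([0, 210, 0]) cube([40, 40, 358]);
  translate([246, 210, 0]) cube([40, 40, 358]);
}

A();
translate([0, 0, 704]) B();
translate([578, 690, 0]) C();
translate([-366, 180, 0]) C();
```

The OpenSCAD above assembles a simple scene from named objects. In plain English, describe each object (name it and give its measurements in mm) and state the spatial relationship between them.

A is a table with a 1442×610 mm rectangular top, 33 mm thick, top surface at z = 704 mm, supported by four 74×74 mm square legs, each inset 11 mm from the nearest pair of top edges, running from the floor.

B is an open-topped rectangular box: outside dimensions 558×585×262 mm, with a uniform wall and base thickness of 13 mm. The base is a full 558×585 slab on the floor; four walls sit on top of the base. The front and back walls (the −y and +y sides) span the full width; the two side walls fit between them.

C is a simple wooden stool: a rectangular seat 286 mm (x) by 250 mm (y), 41 mm thick, top face at z = 399 mm, on four square legs, each 40×40 mm in cross-section. The legs rest on z = 0, each flush with a corner of the seat.

The open box is on top of the table. Two stools sit around the table at the +y, −x sides.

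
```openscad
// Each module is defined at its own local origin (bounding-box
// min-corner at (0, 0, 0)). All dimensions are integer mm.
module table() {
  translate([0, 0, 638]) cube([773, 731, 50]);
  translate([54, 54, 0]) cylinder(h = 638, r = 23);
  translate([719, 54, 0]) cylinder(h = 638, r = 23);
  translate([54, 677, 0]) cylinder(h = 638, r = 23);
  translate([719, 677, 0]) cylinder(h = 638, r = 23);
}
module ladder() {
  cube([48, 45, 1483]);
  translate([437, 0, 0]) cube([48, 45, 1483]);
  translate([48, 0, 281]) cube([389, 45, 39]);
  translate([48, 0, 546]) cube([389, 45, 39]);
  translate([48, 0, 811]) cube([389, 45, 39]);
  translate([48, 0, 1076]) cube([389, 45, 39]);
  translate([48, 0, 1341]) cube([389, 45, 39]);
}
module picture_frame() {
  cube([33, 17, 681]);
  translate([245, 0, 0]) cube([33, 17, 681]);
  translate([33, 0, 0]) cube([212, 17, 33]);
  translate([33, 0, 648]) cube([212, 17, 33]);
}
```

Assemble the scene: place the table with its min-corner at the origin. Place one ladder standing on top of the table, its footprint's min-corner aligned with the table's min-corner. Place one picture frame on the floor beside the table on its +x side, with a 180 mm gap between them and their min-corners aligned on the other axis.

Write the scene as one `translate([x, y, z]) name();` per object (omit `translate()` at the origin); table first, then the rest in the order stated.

table();
translate([0, 0, 688]) ladder();
translate([953, 0, 0]) picture_frame();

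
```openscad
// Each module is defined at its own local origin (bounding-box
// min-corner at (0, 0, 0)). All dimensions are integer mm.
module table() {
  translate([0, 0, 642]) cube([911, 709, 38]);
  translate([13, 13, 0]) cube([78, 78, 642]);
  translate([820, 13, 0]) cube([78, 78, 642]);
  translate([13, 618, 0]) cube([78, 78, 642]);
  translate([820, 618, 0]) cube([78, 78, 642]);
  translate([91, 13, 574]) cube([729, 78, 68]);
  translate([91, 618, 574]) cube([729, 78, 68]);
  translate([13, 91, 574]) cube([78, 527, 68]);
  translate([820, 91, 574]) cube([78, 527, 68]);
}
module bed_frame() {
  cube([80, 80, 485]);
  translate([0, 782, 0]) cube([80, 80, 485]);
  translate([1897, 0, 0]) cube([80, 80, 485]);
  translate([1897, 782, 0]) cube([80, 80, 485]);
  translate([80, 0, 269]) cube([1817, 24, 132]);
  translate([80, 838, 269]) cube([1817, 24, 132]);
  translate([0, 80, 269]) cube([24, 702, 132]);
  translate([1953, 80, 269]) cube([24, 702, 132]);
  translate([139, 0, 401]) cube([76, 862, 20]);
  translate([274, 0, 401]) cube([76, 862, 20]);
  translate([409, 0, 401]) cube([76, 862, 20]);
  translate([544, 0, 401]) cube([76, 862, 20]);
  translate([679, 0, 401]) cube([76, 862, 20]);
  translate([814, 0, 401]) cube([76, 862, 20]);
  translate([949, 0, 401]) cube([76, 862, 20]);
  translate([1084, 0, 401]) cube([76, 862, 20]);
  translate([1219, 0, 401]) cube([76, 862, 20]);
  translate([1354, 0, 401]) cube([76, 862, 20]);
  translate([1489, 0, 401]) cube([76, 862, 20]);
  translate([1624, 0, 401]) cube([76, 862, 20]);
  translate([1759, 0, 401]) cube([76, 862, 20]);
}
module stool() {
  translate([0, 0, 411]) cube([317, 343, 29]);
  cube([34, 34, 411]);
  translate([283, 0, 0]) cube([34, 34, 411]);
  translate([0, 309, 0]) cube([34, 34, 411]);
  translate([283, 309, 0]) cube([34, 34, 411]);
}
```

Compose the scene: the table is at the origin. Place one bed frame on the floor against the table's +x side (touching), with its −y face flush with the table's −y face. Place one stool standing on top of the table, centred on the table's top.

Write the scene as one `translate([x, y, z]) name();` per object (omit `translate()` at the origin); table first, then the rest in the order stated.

table();
translate([911, 0, 0]) bed_frame();
translate([297, 183, 680]) stool();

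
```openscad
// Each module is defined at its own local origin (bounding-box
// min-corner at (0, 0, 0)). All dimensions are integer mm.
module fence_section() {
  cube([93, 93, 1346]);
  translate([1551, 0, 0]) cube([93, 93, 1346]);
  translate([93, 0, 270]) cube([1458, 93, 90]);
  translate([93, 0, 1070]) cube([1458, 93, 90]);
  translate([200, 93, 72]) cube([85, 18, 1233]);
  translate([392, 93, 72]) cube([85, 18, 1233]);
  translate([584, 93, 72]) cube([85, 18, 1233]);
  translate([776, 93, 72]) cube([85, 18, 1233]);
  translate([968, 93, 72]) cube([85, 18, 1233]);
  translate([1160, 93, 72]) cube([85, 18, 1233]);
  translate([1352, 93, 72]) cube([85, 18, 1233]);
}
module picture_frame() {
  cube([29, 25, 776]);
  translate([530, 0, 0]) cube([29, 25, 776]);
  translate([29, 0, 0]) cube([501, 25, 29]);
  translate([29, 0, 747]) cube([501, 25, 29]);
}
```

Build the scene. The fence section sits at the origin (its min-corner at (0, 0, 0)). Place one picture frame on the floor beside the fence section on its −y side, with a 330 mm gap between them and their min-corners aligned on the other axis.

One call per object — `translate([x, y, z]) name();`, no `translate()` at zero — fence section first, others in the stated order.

fence_section();
translate([0, -355, 0]) picture_frame();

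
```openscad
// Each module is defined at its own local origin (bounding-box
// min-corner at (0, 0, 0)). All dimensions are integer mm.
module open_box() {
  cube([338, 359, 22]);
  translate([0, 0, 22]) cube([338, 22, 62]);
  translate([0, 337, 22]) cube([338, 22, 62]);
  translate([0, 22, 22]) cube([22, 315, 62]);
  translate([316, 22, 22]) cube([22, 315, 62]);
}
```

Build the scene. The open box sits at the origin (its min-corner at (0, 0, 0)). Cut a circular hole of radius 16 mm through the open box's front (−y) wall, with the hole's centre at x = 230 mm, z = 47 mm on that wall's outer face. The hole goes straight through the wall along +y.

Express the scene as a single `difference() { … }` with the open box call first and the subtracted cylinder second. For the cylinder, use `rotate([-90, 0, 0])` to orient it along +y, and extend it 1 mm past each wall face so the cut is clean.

difference() {
  open_box();
  translate([230, -1, 47]) rotate([-90, 0, 0]) cylinder(h = 24, r = 16);
}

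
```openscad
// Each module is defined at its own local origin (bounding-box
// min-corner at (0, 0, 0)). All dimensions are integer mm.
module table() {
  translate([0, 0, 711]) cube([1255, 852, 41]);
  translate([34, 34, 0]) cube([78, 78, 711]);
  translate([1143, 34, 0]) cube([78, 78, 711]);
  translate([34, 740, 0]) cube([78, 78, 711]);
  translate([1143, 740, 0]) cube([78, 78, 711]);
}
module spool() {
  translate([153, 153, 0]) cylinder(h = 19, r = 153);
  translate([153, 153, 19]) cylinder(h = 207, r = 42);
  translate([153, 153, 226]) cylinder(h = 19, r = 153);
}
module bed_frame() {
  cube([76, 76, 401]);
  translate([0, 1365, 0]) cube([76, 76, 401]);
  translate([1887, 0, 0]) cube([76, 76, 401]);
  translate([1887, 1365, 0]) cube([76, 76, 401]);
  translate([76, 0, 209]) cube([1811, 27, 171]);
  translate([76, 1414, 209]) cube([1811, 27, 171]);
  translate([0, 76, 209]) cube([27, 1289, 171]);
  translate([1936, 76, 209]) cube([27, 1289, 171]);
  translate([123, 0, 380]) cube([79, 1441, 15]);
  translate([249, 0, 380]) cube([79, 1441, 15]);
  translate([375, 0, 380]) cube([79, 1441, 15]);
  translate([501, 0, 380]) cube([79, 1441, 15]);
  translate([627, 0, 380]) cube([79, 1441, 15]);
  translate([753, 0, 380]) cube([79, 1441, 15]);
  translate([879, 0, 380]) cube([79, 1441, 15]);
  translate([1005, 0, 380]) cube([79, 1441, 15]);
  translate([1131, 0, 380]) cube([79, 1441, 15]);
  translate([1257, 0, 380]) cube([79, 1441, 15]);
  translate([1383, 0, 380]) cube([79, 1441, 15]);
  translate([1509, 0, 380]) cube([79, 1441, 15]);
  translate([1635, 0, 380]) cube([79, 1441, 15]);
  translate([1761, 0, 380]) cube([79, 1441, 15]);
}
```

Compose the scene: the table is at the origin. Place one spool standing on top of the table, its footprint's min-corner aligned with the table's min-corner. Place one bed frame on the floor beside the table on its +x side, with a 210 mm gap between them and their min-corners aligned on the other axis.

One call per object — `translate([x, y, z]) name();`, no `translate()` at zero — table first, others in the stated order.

table();
translate([0, 0, 752]) spool();
translate([1465, 0, 0]) bed_frame();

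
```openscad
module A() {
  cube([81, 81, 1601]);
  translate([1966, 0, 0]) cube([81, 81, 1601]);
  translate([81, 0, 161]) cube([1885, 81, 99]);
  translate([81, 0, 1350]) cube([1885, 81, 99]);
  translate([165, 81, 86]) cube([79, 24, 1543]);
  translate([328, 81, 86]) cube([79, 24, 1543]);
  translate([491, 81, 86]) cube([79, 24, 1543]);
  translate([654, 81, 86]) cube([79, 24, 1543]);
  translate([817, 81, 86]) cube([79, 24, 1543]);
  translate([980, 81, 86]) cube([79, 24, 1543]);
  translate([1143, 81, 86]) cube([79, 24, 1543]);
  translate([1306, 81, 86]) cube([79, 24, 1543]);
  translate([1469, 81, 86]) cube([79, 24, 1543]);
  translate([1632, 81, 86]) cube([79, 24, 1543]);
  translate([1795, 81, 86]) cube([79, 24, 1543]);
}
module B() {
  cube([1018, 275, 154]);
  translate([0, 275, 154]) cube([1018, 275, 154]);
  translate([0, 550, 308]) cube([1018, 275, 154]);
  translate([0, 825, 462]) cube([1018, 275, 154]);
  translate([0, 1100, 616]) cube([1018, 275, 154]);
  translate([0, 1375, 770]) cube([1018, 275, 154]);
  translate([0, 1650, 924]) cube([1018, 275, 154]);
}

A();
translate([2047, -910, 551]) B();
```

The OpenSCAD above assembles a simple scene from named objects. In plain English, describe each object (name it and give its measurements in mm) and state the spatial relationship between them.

A is a fence section. Two 81×81 mm posts, 1601 mm tall, stand on the floor with a clear span of 1885 mm between their inner faces. Two horizontal rails of 81×99 mm section span the gap between the posts with their undersides at z = 161 mm and z = 1350 mm, flush with the posts' −y face. 11 pickets, each 79 mm wide, 24 mm thick and 1543 mm tall, are fixed to the +y face of the rails with their bottoms at z = 86 mm, evenly spaced across the span with equal gaps (rounded down to the nearest mm) at the −x end and between each pair — any rounding remainder accumulates at the +x end.

B is a run of 7 identical solid stair steps. Each tread is 1018×275 mm and each step block is 154 mm high. Step 1 rests on the floor; step k is offset from step 1 by (k−1)×275 mm in y and (k−1)×154 mm in z.

The staircase is beside the fence section with their tops flush at z = 1629.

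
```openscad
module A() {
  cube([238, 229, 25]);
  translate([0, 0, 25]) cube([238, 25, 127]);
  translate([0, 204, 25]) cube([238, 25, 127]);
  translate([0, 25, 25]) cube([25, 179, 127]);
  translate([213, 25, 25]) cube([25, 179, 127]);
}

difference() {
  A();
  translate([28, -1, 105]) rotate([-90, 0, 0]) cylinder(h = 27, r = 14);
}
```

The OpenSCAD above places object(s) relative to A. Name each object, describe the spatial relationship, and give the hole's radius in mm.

A is an open box. The open box has a circular hole through its front wall. The hole's radius is 14 mm.

The subtracted cylinder has r = 14 mm.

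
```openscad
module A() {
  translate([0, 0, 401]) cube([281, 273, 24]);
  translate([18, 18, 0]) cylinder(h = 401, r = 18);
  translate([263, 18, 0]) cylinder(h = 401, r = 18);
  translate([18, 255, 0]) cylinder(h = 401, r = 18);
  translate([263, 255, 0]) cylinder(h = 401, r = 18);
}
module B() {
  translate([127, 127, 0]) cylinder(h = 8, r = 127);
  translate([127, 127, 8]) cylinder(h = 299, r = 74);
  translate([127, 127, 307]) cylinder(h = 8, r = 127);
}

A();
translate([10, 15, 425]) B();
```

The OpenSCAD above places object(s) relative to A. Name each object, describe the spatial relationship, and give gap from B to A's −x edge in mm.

A is a stool. B is a spool. The spool is on top of the stool. The gap from the spool to the stool's −x edge is 10 mm.

The spool's min-x is at 10; the stool's min-x is 0; gap = 10 mm.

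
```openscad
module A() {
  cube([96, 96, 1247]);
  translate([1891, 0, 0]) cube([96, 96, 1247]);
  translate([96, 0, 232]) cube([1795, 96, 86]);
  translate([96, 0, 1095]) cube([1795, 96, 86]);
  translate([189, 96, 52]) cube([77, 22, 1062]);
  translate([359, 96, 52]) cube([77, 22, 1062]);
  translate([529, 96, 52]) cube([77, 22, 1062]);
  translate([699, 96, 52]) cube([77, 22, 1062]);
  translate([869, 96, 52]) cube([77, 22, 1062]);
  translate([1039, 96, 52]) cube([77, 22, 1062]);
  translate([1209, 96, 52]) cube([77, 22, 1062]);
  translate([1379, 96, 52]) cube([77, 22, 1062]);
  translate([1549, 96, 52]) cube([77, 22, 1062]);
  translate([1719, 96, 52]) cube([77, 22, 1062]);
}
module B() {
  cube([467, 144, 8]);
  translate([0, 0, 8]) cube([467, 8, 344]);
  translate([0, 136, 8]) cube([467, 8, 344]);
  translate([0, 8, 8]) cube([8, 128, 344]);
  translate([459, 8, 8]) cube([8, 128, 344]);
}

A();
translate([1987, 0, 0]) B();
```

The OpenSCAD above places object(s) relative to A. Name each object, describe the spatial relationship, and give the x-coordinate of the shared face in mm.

A is a fence section. B is an open box. The open box is against the fence section's +x side, with their −y faces flush. The x-coordinate of the shared face is 1987 mm.

The fence section's +x face and the open box's −x face are both at x = 1987 mm.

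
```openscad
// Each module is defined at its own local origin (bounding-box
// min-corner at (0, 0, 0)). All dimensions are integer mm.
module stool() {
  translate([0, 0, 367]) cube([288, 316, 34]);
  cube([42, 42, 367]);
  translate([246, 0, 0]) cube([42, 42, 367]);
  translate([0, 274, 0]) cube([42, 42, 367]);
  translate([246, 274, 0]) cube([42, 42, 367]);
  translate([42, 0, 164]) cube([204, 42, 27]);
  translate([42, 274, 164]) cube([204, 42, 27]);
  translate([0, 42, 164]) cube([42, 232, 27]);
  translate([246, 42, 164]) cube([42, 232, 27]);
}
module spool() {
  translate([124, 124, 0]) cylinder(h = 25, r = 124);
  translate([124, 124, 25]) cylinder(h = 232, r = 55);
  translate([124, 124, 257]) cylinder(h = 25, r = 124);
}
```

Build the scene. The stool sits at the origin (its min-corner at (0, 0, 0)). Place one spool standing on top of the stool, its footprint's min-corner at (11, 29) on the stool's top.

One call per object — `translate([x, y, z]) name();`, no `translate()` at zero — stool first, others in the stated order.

stool();
translate([11, 29, 401]) spool();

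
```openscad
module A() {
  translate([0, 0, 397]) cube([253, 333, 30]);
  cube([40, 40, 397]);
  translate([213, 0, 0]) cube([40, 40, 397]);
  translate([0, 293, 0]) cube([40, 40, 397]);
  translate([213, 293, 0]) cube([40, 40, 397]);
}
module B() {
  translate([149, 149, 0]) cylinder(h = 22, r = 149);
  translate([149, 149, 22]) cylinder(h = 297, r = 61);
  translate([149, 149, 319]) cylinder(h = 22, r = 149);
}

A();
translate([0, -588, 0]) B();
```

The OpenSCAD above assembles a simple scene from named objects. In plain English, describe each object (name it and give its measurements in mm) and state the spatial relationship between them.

A is a four-legged stool. The seat is a 253×333×30 mm slab whose top surface is at z = 427 mm; four square legs, each 40×40 mm in cross-section, run from the floor (z = 0) to the underside of the seat, each flush with a corner of the seat.

B is a spool: two coaxial disc flanges of radius 149 mm and thickness 22 mm, joined by a core cylinder of radius 61 mm and height 297 mm. The lower flange rests on z = 0 and the three cylinders share a vertical axis.

The spool is on the floor beside the stool on its −y side.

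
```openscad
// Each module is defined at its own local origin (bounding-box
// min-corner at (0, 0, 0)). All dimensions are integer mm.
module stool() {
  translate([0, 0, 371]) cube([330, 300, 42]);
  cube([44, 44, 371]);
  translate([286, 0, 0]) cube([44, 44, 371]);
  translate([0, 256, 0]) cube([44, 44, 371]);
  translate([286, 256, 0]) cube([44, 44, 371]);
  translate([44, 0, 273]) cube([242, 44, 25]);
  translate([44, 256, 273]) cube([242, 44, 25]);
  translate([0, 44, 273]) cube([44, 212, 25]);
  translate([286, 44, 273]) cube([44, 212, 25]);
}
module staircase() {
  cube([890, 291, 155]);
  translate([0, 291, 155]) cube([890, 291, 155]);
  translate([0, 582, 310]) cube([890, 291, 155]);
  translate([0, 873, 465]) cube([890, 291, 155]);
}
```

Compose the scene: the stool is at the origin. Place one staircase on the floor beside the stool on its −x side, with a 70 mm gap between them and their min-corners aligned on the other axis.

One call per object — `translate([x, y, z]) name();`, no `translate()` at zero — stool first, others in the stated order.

stool();
translate([-960, 0, 0]) staircase();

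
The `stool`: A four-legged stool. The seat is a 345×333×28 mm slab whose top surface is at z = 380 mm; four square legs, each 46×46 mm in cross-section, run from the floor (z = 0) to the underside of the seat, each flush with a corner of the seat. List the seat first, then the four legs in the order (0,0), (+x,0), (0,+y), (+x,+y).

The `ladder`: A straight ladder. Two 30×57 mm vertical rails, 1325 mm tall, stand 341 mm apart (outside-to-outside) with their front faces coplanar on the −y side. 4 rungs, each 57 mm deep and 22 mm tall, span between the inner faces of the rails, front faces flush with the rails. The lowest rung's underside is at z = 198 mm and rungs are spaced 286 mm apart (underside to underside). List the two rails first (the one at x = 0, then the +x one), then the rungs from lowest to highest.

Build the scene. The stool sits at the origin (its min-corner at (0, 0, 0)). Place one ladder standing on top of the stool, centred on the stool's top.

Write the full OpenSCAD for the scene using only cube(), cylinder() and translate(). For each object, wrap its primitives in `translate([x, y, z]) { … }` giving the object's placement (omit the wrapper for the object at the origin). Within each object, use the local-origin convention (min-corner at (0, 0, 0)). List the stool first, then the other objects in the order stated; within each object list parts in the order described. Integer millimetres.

translate([0, 0, 352]) cube([345, 333, 28]);
cube([46, 46, 352]);
translate([299, 0, 0]) cube([46, 46, 352]);
translate([0, 287, 0]) cube([46, 46, 352]);
translate([299, 287, 0]) cube([46, 46, 352]);
translate([2, 138, 380]) {
  cube([30, 57, 1325]);
  translate([311, 0, 0]) cube([30, 57, 1325]);
  translate([30, 0, 198]) cube([281, 57, 22]);
  translate([30, 0, 484]) cube([281, 57, 22]);
  translate([30, 0, 770]) cube([281, 57, 22]);
  translate([30, 0, 1056]) cube([281, 57, 22]);
}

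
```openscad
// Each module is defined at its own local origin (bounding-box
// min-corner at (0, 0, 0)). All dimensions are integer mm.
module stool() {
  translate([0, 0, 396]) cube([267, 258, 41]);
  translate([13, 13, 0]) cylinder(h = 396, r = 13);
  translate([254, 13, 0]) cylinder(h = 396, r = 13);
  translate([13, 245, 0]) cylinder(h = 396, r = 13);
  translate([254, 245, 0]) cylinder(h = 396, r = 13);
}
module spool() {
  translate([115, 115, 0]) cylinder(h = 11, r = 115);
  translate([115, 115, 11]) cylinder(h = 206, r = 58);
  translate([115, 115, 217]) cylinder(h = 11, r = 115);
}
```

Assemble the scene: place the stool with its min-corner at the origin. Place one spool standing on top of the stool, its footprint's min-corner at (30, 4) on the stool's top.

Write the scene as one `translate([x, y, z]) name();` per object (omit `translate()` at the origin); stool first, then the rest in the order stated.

stool();
translate([30, 4, 437]) spool();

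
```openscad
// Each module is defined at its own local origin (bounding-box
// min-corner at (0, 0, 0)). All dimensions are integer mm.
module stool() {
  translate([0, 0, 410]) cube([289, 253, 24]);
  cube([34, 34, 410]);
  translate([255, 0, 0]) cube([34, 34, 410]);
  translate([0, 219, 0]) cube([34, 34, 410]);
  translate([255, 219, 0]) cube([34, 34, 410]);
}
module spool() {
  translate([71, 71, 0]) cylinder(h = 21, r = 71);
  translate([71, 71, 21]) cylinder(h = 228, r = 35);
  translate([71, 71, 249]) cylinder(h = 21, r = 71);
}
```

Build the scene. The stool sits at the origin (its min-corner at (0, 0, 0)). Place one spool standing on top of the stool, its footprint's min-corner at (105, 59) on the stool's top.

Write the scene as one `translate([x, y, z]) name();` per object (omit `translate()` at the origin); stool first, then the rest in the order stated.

stool();
translate([105, 59, 434]) spool();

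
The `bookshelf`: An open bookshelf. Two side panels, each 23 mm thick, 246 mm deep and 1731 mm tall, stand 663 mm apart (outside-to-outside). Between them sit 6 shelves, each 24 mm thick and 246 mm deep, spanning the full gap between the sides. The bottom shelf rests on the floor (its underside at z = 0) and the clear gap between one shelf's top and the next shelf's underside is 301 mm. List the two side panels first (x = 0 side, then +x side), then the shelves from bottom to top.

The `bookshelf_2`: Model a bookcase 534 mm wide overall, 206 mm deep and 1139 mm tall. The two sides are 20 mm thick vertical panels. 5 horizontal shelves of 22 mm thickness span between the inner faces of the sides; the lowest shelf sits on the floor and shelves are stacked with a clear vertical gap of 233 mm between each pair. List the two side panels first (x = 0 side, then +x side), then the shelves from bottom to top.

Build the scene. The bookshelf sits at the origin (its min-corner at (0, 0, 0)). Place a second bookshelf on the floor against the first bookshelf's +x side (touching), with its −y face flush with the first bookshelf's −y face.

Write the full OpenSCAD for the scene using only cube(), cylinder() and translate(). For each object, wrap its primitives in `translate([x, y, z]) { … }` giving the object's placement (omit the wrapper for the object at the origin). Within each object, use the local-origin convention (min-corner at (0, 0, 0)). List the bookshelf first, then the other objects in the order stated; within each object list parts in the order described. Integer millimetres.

cube([23, 246, 1731]);
translate([640, 0, 0]) cube([23, 246, 1731]);
translate([23, 0, 0]) cube([617, 246, 24]);
translate([23, 0, 325]) cube([617, 246, 24]);
translate([23, 0, 650]) cube([617, 246, 24]);
translate([23, 0, 975]) cube([617, 246, 24]);
translate([23, 0, 1300]) cube([617, 246, 24]);
translate([23, 0, 1625]) cube([617, 246, 24]);
translate([663, 0, 0]) {
  cube([20, 206, 1139]);
  translate([514, 0, 0]) cube([20, 206, 1139]);
  translate([20, 0, 0]) cube([494, 206, 22]);
  translate([20, 0, 255]) cube([494, 206, 22]);
  translate([20, 0, 510]) cube([494, 206, 22]);
  translate([20, 0, 765]) cube([494, 206, 22]);
  translate([20, 0, 1020]) cube([494, 206, 22]);
}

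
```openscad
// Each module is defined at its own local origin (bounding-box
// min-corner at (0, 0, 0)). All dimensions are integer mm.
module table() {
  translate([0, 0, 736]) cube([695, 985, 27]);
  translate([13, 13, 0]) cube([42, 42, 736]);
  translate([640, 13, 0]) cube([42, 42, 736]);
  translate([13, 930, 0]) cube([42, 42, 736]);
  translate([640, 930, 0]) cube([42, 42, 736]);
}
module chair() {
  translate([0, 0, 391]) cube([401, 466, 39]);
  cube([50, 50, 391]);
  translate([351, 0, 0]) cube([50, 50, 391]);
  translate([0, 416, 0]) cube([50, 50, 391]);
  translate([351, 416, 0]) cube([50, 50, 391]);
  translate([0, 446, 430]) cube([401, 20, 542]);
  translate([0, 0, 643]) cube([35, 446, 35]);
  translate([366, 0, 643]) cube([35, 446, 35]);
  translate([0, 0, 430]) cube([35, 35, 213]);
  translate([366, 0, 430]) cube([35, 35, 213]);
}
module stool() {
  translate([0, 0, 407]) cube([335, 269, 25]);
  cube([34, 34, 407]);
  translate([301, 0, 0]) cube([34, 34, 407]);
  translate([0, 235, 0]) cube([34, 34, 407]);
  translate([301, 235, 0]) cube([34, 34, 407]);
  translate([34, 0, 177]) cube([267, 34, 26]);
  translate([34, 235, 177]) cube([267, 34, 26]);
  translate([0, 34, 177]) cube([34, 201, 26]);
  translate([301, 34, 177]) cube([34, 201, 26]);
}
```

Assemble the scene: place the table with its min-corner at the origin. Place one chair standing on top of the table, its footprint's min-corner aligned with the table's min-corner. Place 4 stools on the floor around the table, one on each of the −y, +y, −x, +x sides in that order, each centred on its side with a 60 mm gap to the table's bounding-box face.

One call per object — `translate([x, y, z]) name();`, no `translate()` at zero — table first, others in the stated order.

table();
translate([0, 0, 763]) chair();
translate([180, -329, 0]) stool();
translate([180, 1045, 0]) stool();
translate([-395, 358, 0]) stool();
translate([755, 358, 0]) stool();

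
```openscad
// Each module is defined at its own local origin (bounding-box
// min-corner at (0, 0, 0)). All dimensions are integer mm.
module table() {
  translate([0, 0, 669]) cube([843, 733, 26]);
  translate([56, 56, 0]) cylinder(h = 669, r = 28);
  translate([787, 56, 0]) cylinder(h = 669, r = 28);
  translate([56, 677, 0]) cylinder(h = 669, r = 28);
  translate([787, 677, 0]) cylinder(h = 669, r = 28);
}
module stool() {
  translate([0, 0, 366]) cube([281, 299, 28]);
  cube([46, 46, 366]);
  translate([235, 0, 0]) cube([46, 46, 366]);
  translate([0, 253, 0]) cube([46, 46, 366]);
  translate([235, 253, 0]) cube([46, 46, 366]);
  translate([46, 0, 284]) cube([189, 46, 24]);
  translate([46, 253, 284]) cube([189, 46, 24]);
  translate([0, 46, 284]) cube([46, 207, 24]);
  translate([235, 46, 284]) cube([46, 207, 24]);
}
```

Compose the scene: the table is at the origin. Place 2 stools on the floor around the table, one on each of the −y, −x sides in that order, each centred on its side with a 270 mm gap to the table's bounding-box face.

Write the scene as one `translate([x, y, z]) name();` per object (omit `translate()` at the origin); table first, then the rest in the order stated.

table();
translate([281, -569, 0]) stool();
translate([-551, 217, 0]) stool();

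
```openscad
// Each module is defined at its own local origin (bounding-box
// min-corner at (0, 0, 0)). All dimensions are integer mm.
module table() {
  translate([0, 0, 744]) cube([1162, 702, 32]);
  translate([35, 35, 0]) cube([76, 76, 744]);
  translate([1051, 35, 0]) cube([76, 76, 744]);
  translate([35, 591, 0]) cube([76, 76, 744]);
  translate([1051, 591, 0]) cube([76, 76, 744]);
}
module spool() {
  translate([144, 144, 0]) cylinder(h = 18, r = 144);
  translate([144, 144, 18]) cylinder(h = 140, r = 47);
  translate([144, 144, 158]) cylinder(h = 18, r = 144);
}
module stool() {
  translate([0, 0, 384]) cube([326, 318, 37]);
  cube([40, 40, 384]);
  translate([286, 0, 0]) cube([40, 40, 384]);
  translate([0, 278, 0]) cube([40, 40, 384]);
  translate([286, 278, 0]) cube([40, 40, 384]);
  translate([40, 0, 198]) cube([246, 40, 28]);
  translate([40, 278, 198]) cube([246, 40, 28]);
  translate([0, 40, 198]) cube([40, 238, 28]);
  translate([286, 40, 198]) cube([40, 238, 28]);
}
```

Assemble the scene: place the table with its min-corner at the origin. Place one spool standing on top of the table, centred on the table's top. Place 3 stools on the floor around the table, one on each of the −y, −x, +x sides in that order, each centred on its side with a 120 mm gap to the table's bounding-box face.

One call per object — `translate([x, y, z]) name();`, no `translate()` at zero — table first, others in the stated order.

table();
translate([437, 207, 776]) spool();
translate([418, -438, 0]) stool();
translate([-446, 192, 0]) stool();
translate([1282, 192, 0]) stool();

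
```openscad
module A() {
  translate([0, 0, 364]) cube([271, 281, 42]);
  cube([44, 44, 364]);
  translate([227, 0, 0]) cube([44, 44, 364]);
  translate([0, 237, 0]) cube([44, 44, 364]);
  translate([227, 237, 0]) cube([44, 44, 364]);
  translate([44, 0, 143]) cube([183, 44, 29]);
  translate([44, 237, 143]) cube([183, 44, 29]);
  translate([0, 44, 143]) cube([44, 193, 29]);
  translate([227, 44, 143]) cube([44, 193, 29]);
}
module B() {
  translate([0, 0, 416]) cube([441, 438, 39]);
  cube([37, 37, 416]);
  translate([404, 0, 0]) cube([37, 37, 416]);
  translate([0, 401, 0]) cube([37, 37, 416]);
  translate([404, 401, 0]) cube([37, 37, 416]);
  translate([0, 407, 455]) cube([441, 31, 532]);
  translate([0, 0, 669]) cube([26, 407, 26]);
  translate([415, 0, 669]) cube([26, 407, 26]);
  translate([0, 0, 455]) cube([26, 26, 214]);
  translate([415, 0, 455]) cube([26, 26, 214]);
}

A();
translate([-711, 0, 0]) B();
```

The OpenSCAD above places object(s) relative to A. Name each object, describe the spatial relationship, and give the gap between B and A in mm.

A is a stool. B is a chair. The chair is on the floor beside the stool on its −x side. The gap between the chair and the stool is 270 mm.

The chair's nearest face is 270 mm from the stool's −x face.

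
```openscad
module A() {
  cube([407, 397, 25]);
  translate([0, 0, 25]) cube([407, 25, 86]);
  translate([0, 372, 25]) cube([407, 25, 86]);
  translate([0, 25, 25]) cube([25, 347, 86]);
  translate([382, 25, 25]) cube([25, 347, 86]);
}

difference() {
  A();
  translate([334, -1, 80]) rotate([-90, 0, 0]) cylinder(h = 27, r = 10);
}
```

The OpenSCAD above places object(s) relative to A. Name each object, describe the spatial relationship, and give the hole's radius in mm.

A is an open box. The open box has a circular hole through its front wall. The hole's radius is 10 mm.

The subtracted cylinder has r = 10 mm.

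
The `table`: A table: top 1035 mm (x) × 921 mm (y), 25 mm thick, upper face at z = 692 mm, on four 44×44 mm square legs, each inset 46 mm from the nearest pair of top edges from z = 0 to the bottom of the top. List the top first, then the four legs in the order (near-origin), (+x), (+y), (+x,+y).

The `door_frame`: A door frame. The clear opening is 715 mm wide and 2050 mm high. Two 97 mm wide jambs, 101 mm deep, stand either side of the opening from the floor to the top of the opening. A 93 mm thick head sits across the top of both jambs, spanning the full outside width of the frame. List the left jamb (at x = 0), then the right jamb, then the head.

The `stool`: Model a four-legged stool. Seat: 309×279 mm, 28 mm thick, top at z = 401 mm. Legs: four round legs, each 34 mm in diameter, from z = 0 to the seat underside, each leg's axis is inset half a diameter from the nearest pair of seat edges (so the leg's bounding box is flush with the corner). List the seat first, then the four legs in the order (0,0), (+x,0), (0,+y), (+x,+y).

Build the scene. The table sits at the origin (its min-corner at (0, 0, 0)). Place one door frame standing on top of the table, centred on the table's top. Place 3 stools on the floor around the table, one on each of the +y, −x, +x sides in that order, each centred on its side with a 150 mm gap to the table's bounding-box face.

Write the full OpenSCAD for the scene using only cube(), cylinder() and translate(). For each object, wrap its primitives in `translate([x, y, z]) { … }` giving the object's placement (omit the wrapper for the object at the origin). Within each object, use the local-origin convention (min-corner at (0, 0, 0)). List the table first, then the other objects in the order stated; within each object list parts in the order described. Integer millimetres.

translate([0, 0, 667]) cube([1035, 921, 25]);
translate([46, 46, 0]) cube([44, 44, 667]);
translate([945, 46, 0]) cube([44, 44, 667]);
translate([46, 831, 0]) cube([44, 44, 667]);
translate([945, 831, 0]) cube([44, 44, 667]);
translate([63, 410, 692]) {
  cube([97, 101, 2050]);
  translate([812, 0, 0]) cube([97, 101, 2050]);
  translate([0, 0, 2050]) cube([909, 101, 93]);
}
translate([363, 1071, 0]) {
  translate([0, 0, 373]) cube([309, 279, 28]);
  translate([17, 17, 0]) cylinder(h = 373, r = 17);
  translate([292, 17, 0]) cylinder(h = 373, r = 17);
  translate([17, 262, 0]) cylinder(h = 373, r = 17);
  translate([292, 262, 0]) cylinder(h = 373, r = 17);
}
translate([-459, 321, 0]) {
  translate([0, 0, 373]) cube([309, 279, 28]);
  translate([17, 17, 0]) cylinder(h = 373, r = 17);
  translate([292, 17, 0]) cylinder(h = 373, r = 17);
  translate([17, 262, 0]) cylinder(h = 373, r = 17);
  translate([292, 262, 0]) cylinder(h = 373, r = 17);
}
translate([1185, 321, 0]) {
  translate([0, 0, 373]) cube([309, 279, 28]);
  translate([17, 17, 0]) cylinder(h = 373, r = 17);
  translate([292, 17, 0]) cylinder(h = 373, r = 17);
  translate([17, 262, 0]) cylinder(h = 373, r = 17);
  translate([292, 262, 0]) cylinder(h = 373, r = 17);
}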